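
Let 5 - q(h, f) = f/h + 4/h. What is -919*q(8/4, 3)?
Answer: -2757/2 ≈ -1378.5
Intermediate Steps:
q(h, f) = 5 - 4/h - f/h (q(h, f) = 5 - (f/h + 4/h) = 5 - (4/h + f/h) = 5 + (-4/h - f/h) = 5 - 4/h - f/h)
-919*q(8/4, 3) = -919*(-4 - 1*3 + 5*(8/4))/(8/4) = -919*(-4 - 3 + 5*(8*(1/4)))/(8*(1/4)) = -919*(-4 - 3 + 5*2)/2 = -919*(-4 - 3 + 10)/2 = -919*3/2 = -2757/2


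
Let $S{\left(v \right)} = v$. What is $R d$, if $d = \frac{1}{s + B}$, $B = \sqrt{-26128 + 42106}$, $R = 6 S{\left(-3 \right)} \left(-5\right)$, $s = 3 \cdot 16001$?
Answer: $\frac{1440090}{768090677} - \frac{30 \sqrt{15978}}{768090677} \approx 0.00187$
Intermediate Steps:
$s = 48003$
$R = 90$ ($R = 6 \left(-3\right) \left(-5\right) = \left(-18\right) \left(-5\right) = 90$)
$B = \sqrt{15978} \approx 126.4$
$d = \frac{1}{48003 + \sqrt{15978}} \approx 2.0777 \cdot 10^{-5}$
$R d = 90 \left(\frac{16001}{768090677} - \frac{\sqrt{15978}}{2304272031}\right) = \frac{1440090}{768090677} - \frac{30 \sqrt{15978}}{768090677}$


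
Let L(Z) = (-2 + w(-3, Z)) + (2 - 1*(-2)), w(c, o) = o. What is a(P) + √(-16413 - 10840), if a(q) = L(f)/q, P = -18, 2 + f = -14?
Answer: 7/9 + I*√27253 ≈ 0.77778 + 165.08*I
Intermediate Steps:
f = -16 (f = -2 - 14 = -16)
L(Z) = 2 + Z (L(Z) = (-2 + Z) + (2 - 1*(-2)) = (-2 + Z) + (2 + 2) = (-2 + Z) + 4 = 2 + Z)
a(q) = -14/q (a(q) = (2 - 16)/q = -14/q)
a(P) + √(-16413 - 10840) = -14/(-18) + √(-16413 - 10840) = -14*(-1/18) + √(-27253) = 7/9 + I*√27253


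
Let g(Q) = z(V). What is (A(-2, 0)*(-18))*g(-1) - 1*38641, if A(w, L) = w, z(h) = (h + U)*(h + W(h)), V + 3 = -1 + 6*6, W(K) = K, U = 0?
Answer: 35087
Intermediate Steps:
V = 32 (V = -3 + (-1 + 6*6) = -3 + (-1 + 36) = -3 + 35 = 32)
z(h) = 2*h² (z(h) = (h + 0)*(h + h) = h*(2*h) = 2*h²)
g(Q) = 2048 (g(Q) = 2*32² = 2*1024 = 2048)
(A(-2, 0)*(-18))*g(-1) - 1*38641 = -2*(-18)*2048 - 1*38641 = 36*2048 - 38641 = 73728 - 38641 = 35087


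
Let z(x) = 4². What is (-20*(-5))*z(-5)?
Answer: 1600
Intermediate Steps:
z(x) = 16
(-20*(-5))*z(-5) = -20*(-5)*16 = 100*16 = 1600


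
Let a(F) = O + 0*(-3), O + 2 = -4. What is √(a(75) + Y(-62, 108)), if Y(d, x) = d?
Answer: 2*I*√17 ≈ 8.2462*I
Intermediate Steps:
O = -6 (O = -2 - 4 = -6)
a(F) = -6 (a(F) = -6 + 0*(-3) = -6 + 0 = -6)
√(a(75) + Y(-62, 108)) = √(-6 - 62) = √(-68) = 2*I*√17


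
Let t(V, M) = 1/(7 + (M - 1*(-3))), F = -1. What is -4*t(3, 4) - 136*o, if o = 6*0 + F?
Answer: 950/7 ≈ 135.71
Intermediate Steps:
t(V, M) = 1/(10 + M) (t(V, M) = 1/(7 + (M + 3)) = 1/(7 + (3 + M)) = 1/(10 + M))
o = -1 (o = 6*0 - 1 = 0 - 1 = -1)
-4*t(3, 4) - 136*o = -4/(10 + 4) - 136*(-1) = -4/14 + 136 = -4*1/14 + 136 = -2/7 + 136 = 950/7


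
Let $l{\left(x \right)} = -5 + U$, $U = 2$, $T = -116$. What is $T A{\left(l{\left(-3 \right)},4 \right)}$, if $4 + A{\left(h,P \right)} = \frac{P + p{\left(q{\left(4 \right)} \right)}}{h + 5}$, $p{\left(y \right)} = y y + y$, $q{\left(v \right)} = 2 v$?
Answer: $-3944$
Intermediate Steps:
$p{\left(y \right)} = y + y^{2}$ ($p{\left(y \right)} = y^{2} + y = y + y^{2}$)
$l{\left(x \right)} = -3$ ($l{\left(x \right)} = -5 + 2 = -3$)
$A{\left(h,P \right)} = -4 + \frac{72 + P}{5 + h}$ ($A{\left(h,P \right)} = -4 + \frac{P + 2 \cdot 4 \left(1 + 2 \cdot 4\right)}{h + 5} = -4 + \frac{P + 8 \left(1 + 8\right)}{5 + h} = -4 + \frac{P + 8 \cdot 9}{5 + h} = -4 + \frac{P + 72}{5 + h} = -4 + \frac{72 + P}{5 + h}$)
$T A{\left(l{\left(-3 \right)},4 \right)} = - 116 \frac{52 + 4 - -12}{5 - 3} = - 116 \frac{52 + 4 + 12}{2} = - 116 \cdot \frac{1}{2} \cdot 68 = \left(-116\right) 34 = -3944$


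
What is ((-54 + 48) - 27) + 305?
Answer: 272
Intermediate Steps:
((-54 + 48) - 27) + 305 = (-6 - 27) + 305 = -33 + 305 = 272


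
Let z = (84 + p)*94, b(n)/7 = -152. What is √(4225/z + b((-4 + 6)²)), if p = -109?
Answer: I*√9417390/94 ≈ 32.647*I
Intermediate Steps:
b(n) = -1064 (b(n) = 7*(-152) = -1064)
z = -2350 (z = (84 - 109)*94 = -25*94 = -2350)
√(4225/z + b((-4 + 6)²)) = √(4225/(-2350) - 1064) = √(4225*(-1/2350) - 1064) = √(-169/94 - 1064) = √(-100185/94) = I*√9417390/94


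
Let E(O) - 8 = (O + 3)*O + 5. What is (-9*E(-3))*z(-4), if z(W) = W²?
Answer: -1872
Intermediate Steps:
E(O) = 13 + O*(3 + O) (E(O) = 8 + ((O + 3)*O + 5) = 8 + ((3 + O)*O + 5) = 8 + (O*(3 + O) + 5) = 8 + (5 + O*(3 + O)) = 13 + O*(3 + O))
(-9*E(-3))*z(-4) = -9*(13 + (-3)² + 3*(-3))*(-4)² = -9*(13 + 9 - 9)*16 = -9*13*16 = -117*16 = -1872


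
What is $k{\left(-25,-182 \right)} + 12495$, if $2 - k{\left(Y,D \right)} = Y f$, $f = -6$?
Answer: $12347$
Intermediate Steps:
$k{\left(Y,D \right)} = 2 + 6 Y$ ($k{\left(Y,D \right)} = 2 - Y \left(-6\right) = 2 - - 6 Y = 2 + 6 Y$)
$k{\left(-25,-182 \right)} + 12495 = \left(2 + 6 \left(-25\right)\right) + 12495 = \left(2 - 150\right) + 12495 = -148 + 12495 = 12347$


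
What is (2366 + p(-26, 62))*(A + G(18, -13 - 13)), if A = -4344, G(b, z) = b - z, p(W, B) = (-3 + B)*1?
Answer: -10427500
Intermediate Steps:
p(W, B) = -3 + B
(2366 + p(-26, 62))*(A + G(18, -13 - 13)) = (2366 + (-3 + 62))*(-4344 + (18 - (-13 - 13))) = (2366 + 59)*(-4344 + (18 - 1*(-26))) = 2425*(-4344 + (18 + 26)) = 2425*(-4344 + 44) = 2425*(-4300) = -10427500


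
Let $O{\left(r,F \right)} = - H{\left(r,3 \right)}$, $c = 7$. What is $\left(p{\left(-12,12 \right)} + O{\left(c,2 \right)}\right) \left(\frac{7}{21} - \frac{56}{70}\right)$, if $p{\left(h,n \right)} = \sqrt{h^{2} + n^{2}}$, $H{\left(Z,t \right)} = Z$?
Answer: $\frac{49}{15} - \frac{28 \sqrt{2}}{5} \approx -4.6529$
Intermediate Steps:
$O{\left(r,F \right)} = - r$
$\left(p{\left(-12,12 \right)} + O{\left(c,2 \right)}\right) \left(\frac{7}{21} - \frac{56}{70}\right) = \left(\sqrt{\left(-12\right)^{2} + 12^{2}} - 7\right) \left(\frac{7}{21} - \frac{56}{70}\right) = \left(\sqrt{144 + 144} - 7\right) \left(7 \cdot \frac{1}{21} - \frac{4}{5}\right) = \left(\sqrt{288} - 7\right) \left(\frac{1}{3} - \frac{4}{5}\right) = \left(12 \sqrt{2} - 7\right) \left(- \frac{7}{15}\right) = \left(-7 + 12 \sqrt{2}\right) \left(- \frac{7}{15}\right) = \frac{49}{15} - \frac{28 \sqrt{2}}{5}$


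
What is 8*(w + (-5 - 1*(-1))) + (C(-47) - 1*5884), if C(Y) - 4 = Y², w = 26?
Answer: -3495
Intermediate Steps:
C(Y) = 4 + Y²
8*(w + (-5 - 1*(-1))) + (C(-47) - 1*5884) = 8*(26 + (-5 - 1*(-1))) + ((4 + (-47)²) - 1*5884) = 8*(26 + (-5 + 1)) + ((4 + 2209) - 5884) = 8*(26 - 4) + (2213 - 5884) = 8*22 - 3671 = 176 - 3671 = -3495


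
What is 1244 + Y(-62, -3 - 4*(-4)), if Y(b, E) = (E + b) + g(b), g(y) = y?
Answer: 1133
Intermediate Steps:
Y(b, E) = E + 2*b (Y(b, E) = (E + b) + b = E + 2*b)
1244 + Y(-62, -3 - 4*(-4)) = 1244 + ((-3 - 4*(-4)) + 2*(-62)) = 1244 + ((-3 + 16) - 124) = 1244 + (13 - 124) = 1244 - 111 = 1133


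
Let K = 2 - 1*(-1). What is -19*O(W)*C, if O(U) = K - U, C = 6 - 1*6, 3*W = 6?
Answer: 0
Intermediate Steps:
W = 2 (W = (⅓)*6 = 2)
K = 3 (K = 2 + 1 = 3)
C = 0 (C = 6 - 6 = 0)
O(U) = 3 - U
-19*O(W)*C = -19*(3 - 1*2)*0 = -19*(3 - 2)*0 = -19*0 = 0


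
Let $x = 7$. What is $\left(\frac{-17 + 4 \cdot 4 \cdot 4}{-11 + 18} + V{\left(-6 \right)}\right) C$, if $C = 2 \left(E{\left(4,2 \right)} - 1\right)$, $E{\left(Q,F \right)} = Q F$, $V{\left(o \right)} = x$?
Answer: $192$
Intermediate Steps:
$V{\left(o \right)} = 7$
$E{\left(Q,F \right)} = F Q$
$C = 14$ ($C = 2 \left(2 \cdot 4 - 1\right) = 2 \left(8 - 1\right) = 2 \cdot 7 = 14$)
$\left(\frac{-17 + 4 \cdot 4 \cdot 4}{-11 + 18} + V{\left(-6 \right)}\right) C = \left(\frac{-17 + 4 \cdot 4 \cdot 4}{-11 + 18} + 7\right) 14 = \left(\frac{-17 + 16 \cdot 4}{7} + 7\right) 14 = \left(\left(-17 + 64\right) \frac{1}{7} + 7\right) 14 = \left(47 \cdot \frac{1}{7} + 7\right) 14 = \left(\frac{47}{7} + 7\right) 14 = \frac{96}{7} \cdot 14 = 192$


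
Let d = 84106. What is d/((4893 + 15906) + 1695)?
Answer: 42053/11247 ≈ 3.7390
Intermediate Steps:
d/((4893 + 15906) + 1695) = 84106/((4893 + 15906) + 1695) = 84106/(20799 + 1695) = 84106/22494 = 84106*(1/22494) = 42053/11247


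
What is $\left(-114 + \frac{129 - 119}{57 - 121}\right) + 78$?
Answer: $- \frac{1157}{32} \approx -36.156$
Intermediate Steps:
$\left(-114 + \frac{129 - 119}{57 - 121}\right) + 78 = \left(-114 + \frac{10}{-64}\right) + 78 = \left(-114 + 10 \left(- \frac{1}{64}\right)\right) + 78 = \left(-114 - \frac{5}{32}\right) + 78 = - \frac{3653}{32} + 78 = - \frac{1157}{32}$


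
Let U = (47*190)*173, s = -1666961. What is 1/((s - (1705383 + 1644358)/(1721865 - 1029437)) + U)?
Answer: -692428/84528728129 ≈ -8.1916e-6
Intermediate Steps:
U = 1544890 (U = 8930*173 = 1544890)
1/((s - (1705383 + 1644358)/(1721865 - 1029437)) + U) = 1/((-1666961 - (1705383 + 1644358)/(1721865 - 1029437)) + 1544890) = 1/((-1666961 - 3349741/692428) + 1544890) = 1/(-1154253821049/692428 + 1544890) = 1/(-84528728129/692428) = -692428/84528728129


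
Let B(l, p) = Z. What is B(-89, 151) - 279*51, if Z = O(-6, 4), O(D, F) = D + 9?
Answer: -14226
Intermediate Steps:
O(D, F) = 9 + D
Z = 3 (Z = 9 - 6 = 3)
B(l, p) = 3
B(-89, 151) - 279*51 = 3 - 279*51 = 3 - 14229 = -14226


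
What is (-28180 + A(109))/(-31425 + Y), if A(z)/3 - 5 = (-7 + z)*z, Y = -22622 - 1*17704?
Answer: -5189/71751 ≈ -0.072320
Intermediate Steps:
Y = -40326 (Y = -22622 - 17704 = -40326)
A(z) = 15 + 3*z*(-7 + z) (A(z) = 15 + 3*((-7 + z)*z) = 15 + 3*(z*(-7 + z)) = 15 + 3*z*(-7 + z))
(-28180 + A(109))/(-31425 + Y) = (-28180 + (15 - 21*109 + 3*109²))/(-31425 - 40326) = (-28180 + (15 - 2289 + 3*11881))/(-71751) = (-28180 + (15 - 2289 + 35643))*(-1/71751) = (-28180 + 33369)*(-1/71751) = 5189*(-1/71751) = -5189/71751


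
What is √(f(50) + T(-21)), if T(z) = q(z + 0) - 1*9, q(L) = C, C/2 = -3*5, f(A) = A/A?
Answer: I*√38 ≈ 6.1644*I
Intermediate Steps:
f(A) = 1
C = -30 (C = 2*(-3*5) = 2*(-15) = -30)
q(L) = -30
T(z) = -39 (T(z) = -30 - 1*9 = -30 - 9 = -39)
√(f(50) + T(-21)) = √(1 - 39) = √(-38) = I*√38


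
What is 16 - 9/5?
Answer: 71/5 ≈ 14.200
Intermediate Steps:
16 - 9/5 = 71/5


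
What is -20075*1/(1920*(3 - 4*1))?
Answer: 4015/384 ≈ 10.456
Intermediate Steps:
-20075*1/(1920*(3 - 4*1)) = -20075*1/(1920*(3 - 4)) = -20075/((-4*(-1)*20)*(-24)) = -20075/((4*20)*(-24)) = -20075/(80*(-24)) = -20075/(-1920) = -20075*(-1/1920) = 4015/384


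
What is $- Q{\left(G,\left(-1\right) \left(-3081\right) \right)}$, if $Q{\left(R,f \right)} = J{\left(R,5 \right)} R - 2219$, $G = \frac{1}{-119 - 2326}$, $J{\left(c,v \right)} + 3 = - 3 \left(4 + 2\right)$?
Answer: $\frac{1808478}{815} \approx 2219.0$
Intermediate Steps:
$J{\left(c,v \right)} = -21$ ($J{\left(c,v \right)} = -3 - 3 \left(4 + 2\right) = -3 - 18 = -21$)
$G = - \frac{1}{2445}$ ($G = \frac{1}{-2445} = - \frac{1}{2445} \approx -0.000409$)
$Q{\left(R,f \right)} = -2219 - 21 R$ ($Q{\left(R,f \right)} = - 21 R - 2219 = -2219 - 21 R$)
$- Q{\left(G,\left(-1\right) \left(-3081\right) \right)} = - (-2219 - - \frac{7}{815}) = - (-2219 + \frac{7}{815}) = \left(-1\right) \left(- \frac{1808478}{815}\right) = \frac{1808478}{815}$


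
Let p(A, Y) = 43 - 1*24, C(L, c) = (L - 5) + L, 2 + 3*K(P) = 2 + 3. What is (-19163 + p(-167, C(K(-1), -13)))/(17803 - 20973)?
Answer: 9572/1585 ≈ 6.0391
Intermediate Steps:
K(P) = 1 (K(P) = -⅔ + (2 + 3)/3 = -⅔ + (⅓)*5 = -⅔ + 5/3 = 1)
C(L, c) = -5 + 2*L (C(L, c) = (-5 + L) + L = -5 + 2*L)
p(A, Y) = 19 (p(A, Y) = 43 - 24 = 19)
(-19163 + p(-167, C(K(-1), -13)))/(17803 - 20973) = (-19163 + 19)/(17803 - 20973) = -19144/(-3170) = -19144*(-1/3170) = 9572/1585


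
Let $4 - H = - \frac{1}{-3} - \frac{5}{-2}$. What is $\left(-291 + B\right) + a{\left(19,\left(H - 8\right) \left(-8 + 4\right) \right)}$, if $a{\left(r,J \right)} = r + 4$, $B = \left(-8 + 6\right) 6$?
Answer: $-280$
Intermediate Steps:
$H = \frac{7}{6}$ ($H = 4 - \left(- \frac{1}{-3} - \frac{5}{-2}\right) = 4 - \left(\left(-1\right) \left(- \frac{1}{3}\right) - - \frac{5}{2}\right) = 4 - \left(\frac{1}{3} + \frac{5}{2}\right) = 4 - \frac{17}{6} = \frac{7}{6} \approx 1.1667$)
$B = -12$ ($B = \left(-2\right) 6 = -12$)
$a{\left(r,J \right)} = 4 + r$
$\left(-291 + B\right) + a{\left(19,\left(H - 8\right) \left(-8 + 4\right) \right)} = \left(-291 - 12\right) + \left(4 + 19\right) = -303 + 23 = -280$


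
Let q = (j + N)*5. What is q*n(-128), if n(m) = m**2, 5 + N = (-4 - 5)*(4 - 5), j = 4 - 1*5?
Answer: 245760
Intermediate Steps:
j = -1 (j = 4 - 5 = -1)
N = 4 (N = -5 + (-4 - 5)*(4 - 5) = -5 - 9*(-1) = -5 + 9 = 4)
q = 15 (q = (-1 + 4)*5 = 3*5 = 15)
q*n(-128) = 15*(-128)**2 = 15*16384 = 245760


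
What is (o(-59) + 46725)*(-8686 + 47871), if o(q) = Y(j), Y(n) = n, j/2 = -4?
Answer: 1830605645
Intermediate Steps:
j = -8 (j = 2*(-4) = -8)
o(q) = -8
(o(-59) + 46725)*(-8686 + 47871) = (-8 + 46725)*(-8686 + 47871) = 46717*39185 = 1830605645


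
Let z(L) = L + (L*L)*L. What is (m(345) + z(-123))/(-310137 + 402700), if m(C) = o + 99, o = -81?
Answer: -1860972/92563 ≈ -20.105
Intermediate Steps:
z(L) = L + L³ (z(L) = L + L²*L = L + L³)
m(C) = 18 (m(C) = -81 + 99 = 18)
(m(345) + z(-123))/(-310137 + 402700) = (18 + (-123 + (-123)³))/(-310137 + 402700) = (18 + (-123 - 1860867))/92563 = (18 - 1860990)*(1/92563) = -1860972*1/92563 = -1860972/92563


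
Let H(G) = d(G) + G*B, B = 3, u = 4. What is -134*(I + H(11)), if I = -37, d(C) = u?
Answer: 0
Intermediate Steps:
d(C) = 4
H(G) = 4 + 3*G (H(G) = 4 + G*3 = 4 + 3*G)
-134*(I + H(11)) = -134*(-37 + (4 + 3*11)) = -134*(-37 + (4 + 33)) = -134*(-37 + 37) = -134*0 = 0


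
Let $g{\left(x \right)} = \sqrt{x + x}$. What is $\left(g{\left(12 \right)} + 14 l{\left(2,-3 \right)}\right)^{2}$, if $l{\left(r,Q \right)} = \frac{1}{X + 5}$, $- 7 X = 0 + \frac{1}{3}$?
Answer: $\frac{86505}{2704} + \frac{147 \sqrt{6}}{13} \approx 59.69$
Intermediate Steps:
$X = - \frac{1}{21}$ ($X = - \frac{0 + \frac{1}{3}}{7} = \left(- \frac{1}{7}\right) \frac{1}{3} = - \frac{1}{21} \approx -0.047619$)
$l{\left(r,Q \right)} = \frac{21}{104}$ ($l{\left(r,Q \right)} = \frac{1}{- \frac{1}{21} + 5} = \frac{1}{\frac{104}{21}} = \frac{21}{104}$)
$g{\left(x \right)} = \sqrt{2} \sqrt{x}$ ($g{\left(x \right)} = \sqrt{2 x} = \sqrt{2} \sqrt{x}$)
$\left(g{\left(12 \right)} + 14 l{\left(2,-3 \right)}\right)^{2} = \left(\sqrt{2} \sqrt{12} + 14 \cdot \frac{21}{104}\right)^{2} = \left(\sqrt{2} \cdot 2 \sqrt{3} + \frac{147}{52}\right)^{2} = \left(2 \sqrt{6} + \frac{147}{52}\right)^{2} = \left(\frac{147}{52} + 2 \sqrt{6}\right)^{2}$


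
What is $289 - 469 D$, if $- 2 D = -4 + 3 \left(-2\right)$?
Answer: $-2056$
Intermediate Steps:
$D = 5$ ($D = - \frac{-4 + 3 \left(-2\right)}{2} = - \frac{-4 - 6}{2} = \left(- \frac{1}{2}\right) \left(-10\right) = 5$)
$289 - 469 D = 289 - 2345 = -2056$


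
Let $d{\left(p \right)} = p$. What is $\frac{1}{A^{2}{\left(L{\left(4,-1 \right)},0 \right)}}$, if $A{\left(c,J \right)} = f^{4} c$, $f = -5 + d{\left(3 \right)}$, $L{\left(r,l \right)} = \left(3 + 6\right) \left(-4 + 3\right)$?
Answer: $\frac{1}{20736} \approx 4.8225 \cdot 10^{-5}$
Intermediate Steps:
$L{\left(r,l \right)} = -9$ ($L{\left(r,l \right)} = 9 \left(-1\right) = -9$)
$f = -2$ ($f = -5 + 3 = -2$)
$A{\left(c,J \right)} = 16 c$ ($A{\left(c,J \right)} = \left(-2\right)^{4} c = 16 c$)
$\frac{1}{A^{2}{\left(L{\left(4,-1 \right)},0 \right)}} = \frac{1}{\left(16 \left(-9\right)\right)^{2}} = \frac{1}{\left(-144\right)^{2}} = \frac{1}{20736}$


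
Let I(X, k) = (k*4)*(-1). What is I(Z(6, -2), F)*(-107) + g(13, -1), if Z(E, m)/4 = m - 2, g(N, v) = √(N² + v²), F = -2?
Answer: -856 + √170 ≈ -842.96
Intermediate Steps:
Z(E, m) = -8 + 4*m (Z(E, m) = 4*(m - 2) = 4*(-2 + m) = -8 + 4*m)
I(X, k) = -4*k (I(X, k) = (4*k)*(-1) = -4*k)
I(Z(6, -2), F)*(-107) + g(13, -1) = -4*(-2)*(-107) + √(13² + (-1)²) = 8*(-107) + √(169 + 1) = -856 + √170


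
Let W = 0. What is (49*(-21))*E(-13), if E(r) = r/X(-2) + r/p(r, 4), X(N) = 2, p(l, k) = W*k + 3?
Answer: 22295/2 ≈ 11148.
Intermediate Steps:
p(l, k) = 3 (p(l, k) = 0*k + 3 = 0 + 3 = 3)
E(r) = 5*r/6 (E(r) = r/2 + r/3 = 5*r/6)
(49*(-21))*E(-13) = (49*(-21))*((⅚)*(-13)) = -1029*(-65/6) = 22295/2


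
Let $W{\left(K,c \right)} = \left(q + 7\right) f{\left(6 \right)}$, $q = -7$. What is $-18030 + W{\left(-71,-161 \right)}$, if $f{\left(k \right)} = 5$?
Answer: $-18030$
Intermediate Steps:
$W{\left(K,c \right)} = 0$ ($W{\left(K,c \right)} = \left(-7 + 7\right) 5 = 0 \cdot 5 = 0$)
$-18030 + W{\left(-71,-161 \right)} = -18030 + 0 = -18030$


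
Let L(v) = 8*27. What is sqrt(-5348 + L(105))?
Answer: 2*I*sqrt(1283) ≈ 71.638*I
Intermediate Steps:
L(v) = 216
sqrt(-5348 + L(105)) = sqrt(-5348 + 216) = sqrt(-5132) = 2*I*sqrt(1283)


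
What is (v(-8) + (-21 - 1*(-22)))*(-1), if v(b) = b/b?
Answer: -2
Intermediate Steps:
v(b) = 1
(v(-8) + (-21 - 1*(-22)))*(-1) = (1 + (-21 - 1*(-22)))*(-1) = (1 + (-21 + 22))*(-1) = (1 + 1)*(-1) = 2*(-1) = -2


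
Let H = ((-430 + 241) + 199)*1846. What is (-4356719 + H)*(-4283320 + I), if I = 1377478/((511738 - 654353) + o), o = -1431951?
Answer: 14629414998699511441/787283 ≈ 1.8582e+13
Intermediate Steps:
I = -688739/787283 (I = 1377478/((511738 - 654353) - 1431951) = 1377478/(-142615 - 1431951) = 1377478/(-1574566) = 1377478*(-1/1574566) = -688739/787283 ≈ -0.87483)
H = 18460 (H = (-189 + 199)*1846 = 10*1846 = 18460)
(-4356719 + H)*(-4283320 + I) = (-4356719 + 18460)*(-4283320 - 688739/787283) = -4338259*(-3372185708299/787283) = 14629414998699511441/787283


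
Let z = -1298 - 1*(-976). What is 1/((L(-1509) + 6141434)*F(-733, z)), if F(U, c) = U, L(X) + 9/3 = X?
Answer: -1/4500562826 ≈ -2.2219e-10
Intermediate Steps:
L(X) = -3 + X
z = -322 (z = -1298 + 976 = -322)
1/((L(-1509) + 6141434)*F(-733, z)) = 1/(((-3 - 1509) + 6141434)*(-733)) = -1/733/(-1512 + 6141434) = -1/733/6139922 = (1/6139922)*(-1/733) = -1/4500562826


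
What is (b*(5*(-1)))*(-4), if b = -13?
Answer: -260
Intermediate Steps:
(b*(5*(-1)))*(-4) = -65*(-1)*(-4) = -13*(-5)*(-4) = 65*(-4) = -260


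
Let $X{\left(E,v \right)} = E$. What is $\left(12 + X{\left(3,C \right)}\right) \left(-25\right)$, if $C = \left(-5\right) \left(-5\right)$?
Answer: $-375$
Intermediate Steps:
$C = 25$
$\left(12 + X{\left(3,C \right)}\right) \left(-25\right) = \left(12 + 3\right) \left(-25\right) = 15 \left(-25\right) = -375$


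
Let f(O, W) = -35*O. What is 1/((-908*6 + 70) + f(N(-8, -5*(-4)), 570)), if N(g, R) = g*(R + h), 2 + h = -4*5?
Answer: -1/5938 ≈ -0.00016841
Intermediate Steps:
h = -22 (h = -2 - 4*5 = -2 - 20 = -22)
N(g, R) = g*(-22 + R) (N(g, R) = g*(R - 22) = g*(-22 + R))
1/((-908*6 + 70) + f(N(-8, -5*(-4)), 570)) = 1/((-908*6 + 70) - (-280)*(-22 - 5*(-4))) = 1/((-454*12 + 70) - (-280)*(-22 + 20)) = 1/((-5448 + 70) - (-280)*(-2)) = 1/(-5378 - 35*16) = 1/(-5378 - 560) = 1/(-5938) = -1/5938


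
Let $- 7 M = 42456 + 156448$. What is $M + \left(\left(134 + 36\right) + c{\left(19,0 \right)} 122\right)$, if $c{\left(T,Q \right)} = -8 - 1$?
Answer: $- \frac{205400}{7} \approx -29343.0$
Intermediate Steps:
$c{\left(T,Q \right)} = -9$ ($c{\left(T,Q \right)} = -8 - 1 = -9$)
$M = - \frac{198904}{7}$ ($M = - \frac{42456 + 156448}{7} = \left(- \frac{1}{7}\right) 198904 = - \frac{198904}{7} \approx -28415.0$)
$M + \left(\left(134 + 36\right) + c{\left(19,0 \right)} 122\right) = - \frac{198904}{7} + \left(\left(134 + 36\right) - 1098\right) = - \frac{198904}{7} + \left(170 - 1098\right) = - \frac{198904}{7} - 928 = - \frac{205400}{7}$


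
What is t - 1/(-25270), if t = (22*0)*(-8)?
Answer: 1/25270 ≈ 3.9573e-5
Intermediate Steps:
t = 0 (t = 0*(-8) = 0)
t - 1/(-25270) = 0 - 1/(-25270) = 0 - 1*(-1/25270) = 0 + 1/25270 = 1/25270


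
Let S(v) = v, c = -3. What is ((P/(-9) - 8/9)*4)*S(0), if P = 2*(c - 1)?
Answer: 0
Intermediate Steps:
P = -8 (P = 2*(-3 - 1) = 2*(-4) = -8)
((P/(-9) - 8/9)*4)*S(0) = ((-8/(-9) - 8/9)*4)*0 = ((-8*(-1/9) - 8*1/9)*4)*0 = ((8/9 - 8/9)*4)*0 = (0*4)*0 = 0*0 = 0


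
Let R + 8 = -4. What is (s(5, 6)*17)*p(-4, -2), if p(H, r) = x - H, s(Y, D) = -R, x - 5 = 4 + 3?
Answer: 3264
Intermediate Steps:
R = -12 (R = -8 - 4 = -12)
x = 12 (x = 5 + (4 + 3) = 5 + 7 = 12)
s(Y, D) = 12 (s(Y, D) = -1*(-12) = 12)
p(H, r) = 12 - H
(s(5, 6)*17)*p(-4, -2) = (12*17)*(12 - 1*(-4)) = 204*(12 + 4) = 204*16 = 3264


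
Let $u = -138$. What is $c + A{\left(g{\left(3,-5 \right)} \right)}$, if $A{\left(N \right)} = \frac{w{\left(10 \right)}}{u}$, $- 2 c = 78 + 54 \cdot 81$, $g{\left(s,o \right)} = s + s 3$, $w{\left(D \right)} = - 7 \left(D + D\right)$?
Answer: $- \frac{153524}{69} \approx -2225.0$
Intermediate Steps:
$w{\left(D \right)} = - 14 D$ ($w{\left(D \right)} = - 7 \cdot 2 D = - 14 D$)
$g{\left(s,o \right)} = 4 s$ ($g{\left(s,o \right)} = s + 3 s = 4 s$)
$c = -2226$ ($c = - \frac{78 + 54 \cdot 81}{2} = - \frac{78 + 4374}{2} = \left(- \frac{1}{2}\right) 4452 = -2226$)
$A{\left(N \right)} = \frac{70}{69}$ ($A{\left(N \right)} = \frac{\left(-14\right) 10}{-138} = \left(-140\right) \left(- \frac{1}{138}\right) = \frac{70}{69}$)
$c + A{\left(g{\left(3,-5 \right)} \right)} = -2226 + \frac{70}{69} = - \frac{153524}{69}$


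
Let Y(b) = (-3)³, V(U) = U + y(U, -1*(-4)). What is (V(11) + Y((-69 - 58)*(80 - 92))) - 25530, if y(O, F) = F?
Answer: -25542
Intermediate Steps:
V(U) = 4 + U (V(U) = U - 1*(-4) = U + 4 = 4 + U)
Y(b) = -27
(V(11) + Y((-69 - 58)*(80 - 92))) - 25530 = ((4 + 11) - 27) - 25530 = (15 - 27) - 25530 = -12 - 25530 = -25542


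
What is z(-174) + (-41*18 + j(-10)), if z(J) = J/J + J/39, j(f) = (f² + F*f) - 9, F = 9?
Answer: -9626/13 ≈ -740.46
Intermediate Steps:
j(f) = -9 + f² + 9*f (j(f) = (f² + 9*f) - 9 = -9 + f² + 9*f)
z(J) = 1 + J/39 (z(J) = 1 + J*(1/39) = 1 + J/39)
z(-174) + (-41*18 + j(-10)) = (1 + (1/39)*(-174)) + (-41*18 + (-9 + (-10)² + 9*(-10))) = (1 - 58/13) + (-738 + (-9 + 100 - 90)) = -45/13 + (-738 + 1) = -45/13 - 737 = -9626/13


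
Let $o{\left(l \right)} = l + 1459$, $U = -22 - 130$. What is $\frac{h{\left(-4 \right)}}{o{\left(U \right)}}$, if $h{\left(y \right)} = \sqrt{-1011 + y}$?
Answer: $\frac{i \sqrt{1015}}{1307} \approx 0.024376 i$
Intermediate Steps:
$U = -152$ ($U = -22 - 130 = -152$)
$o{\left(l \right)} = 1459 + l$
$\frac{h{\left(-4 \right)}}{o{\left(U \right)}} = \frac{\sqrt{-1011 - 4}}{1459 - 152} = \frac{\sqrt{-1015}}{1307} = i \sqrt{1015} \cdot \frac{1}{1307} = \frac{i \sqrt{1015}}{1307}$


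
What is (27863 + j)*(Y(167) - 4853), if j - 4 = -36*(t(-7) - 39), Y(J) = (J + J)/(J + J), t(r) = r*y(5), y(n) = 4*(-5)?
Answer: -117568812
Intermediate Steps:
y(n) = -20
t(r) = -20*r (t(r) = r*(-20) = -20*r)
Y(J) = 1 (Y(J) = (2*J)/((2*J)) = (2*J)*(1/(2*J)) = 1)
j = -3632 (j = 4 - 36*(-20*(-7) - 39) = 4 - 36*(140 - 39) = 4 - 36*101 = 4 - 3636 = -3632)
(27863 + j)*(Y(167) - 4853) = (27863 - 3632)*(1 - 4853) = 24231*(-4852) = -117568812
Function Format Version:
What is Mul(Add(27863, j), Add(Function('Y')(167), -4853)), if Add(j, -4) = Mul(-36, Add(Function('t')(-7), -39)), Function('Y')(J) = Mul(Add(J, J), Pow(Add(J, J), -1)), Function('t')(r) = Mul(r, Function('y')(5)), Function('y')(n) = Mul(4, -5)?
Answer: -117568812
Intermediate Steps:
Function('y')(n) = -20
Function('t')(r) = Mul(-20, r) (Function('t')(r) = Mul(r, -20) = Mul(-20, r))
Function('Y')(J) = 1 (Function('Y')(J) = Mul(Mul(2, J), Pow(Mul(2, J), -1)) = Mul(Mul(2, J), Mul(Rational(1, 2), Pow(J, -1))) = 1)
j = -3632 (j = Add(4, Mul(-36, Add(Mul(-20, -7), -39))) = Add(4, Mul(-36, Add(140, -39))) = Add(4, Mul(-36, 101)) = Add(4, -3636) = -3632)
Mul(Add(27863, j), Add(Function('Y')(167), -4853)) = Mul(Add(27863, -3632), Add(1, -4853)) = Mul(24231, -4852) = -117568812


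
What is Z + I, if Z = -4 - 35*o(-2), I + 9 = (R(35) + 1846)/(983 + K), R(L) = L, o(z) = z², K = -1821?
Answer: -130095/838 ≈ -155.24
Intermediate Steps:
I = -9423/838 (I = -9 + (35 + 1846)/(983 - 1821) = -9 + 1881/(-838) = -9 + 1881*(-1/838) = -9 - 1881/838 = -9423/838 ≈ -11.245)
Z = -144 (Z = -4 - 35*(-2)² = -4 - 35*4 = -4 - 140 = -144)
Z + I = -144 - 9423/838 = -130095/838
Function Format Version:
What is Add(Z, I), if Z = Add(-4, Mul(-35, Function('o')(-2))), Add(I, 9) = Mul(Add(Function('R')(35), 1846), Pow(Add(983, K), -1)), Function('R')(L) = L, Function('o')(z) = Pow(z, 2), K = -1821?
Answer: Rational(-130095, 838) ≈ -155.24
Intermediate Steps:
I = Rational(-9423, 838) (I = Add(-9, Mul(Add(35, 1846), Pow(Add(983, -1821), -1))) = Add(-9, Mul(1881, Pow(-838, -1))) = Add(-9, Mul(1881, Rational(-1, 838))) = Add(-9, Rational(-1881, 838)) = Rational(-9423, 838) ≈ -11.245)
Z = -144 (Z = Add(-4, Mul(-35, Pow(-2, 2))) = Add(-4, Mul(-35, 4)) = Add(-4, -140) = -144)
Add(Z, I) = Add(-144, Rational(-9423, 838)) = Rational(-130095, 838)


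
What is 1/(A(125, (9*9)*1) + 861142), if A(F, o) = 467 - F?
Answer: 1/861484 ≈ 1.1608e-6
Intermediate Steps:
1/(A(125, (9*9)*1) + 861142) = 1/((467 - 1*125) + 861142) = 1/((467 - 125) + 861142) = 1/(342 + 861142) = 1/861484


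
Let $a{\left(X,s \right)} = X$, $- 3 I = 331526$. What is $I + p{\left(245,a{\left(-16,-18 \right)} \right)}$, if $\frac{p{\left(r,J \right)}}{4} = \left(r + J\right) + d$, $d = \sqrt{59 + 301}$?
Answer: $- \frac{328778}{3} + 24 \sqrt{10} \approx -1.0952 \cdot 10^{5}$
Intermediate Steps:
$I = - \frac{331526}{3}$ ($I = \left(- \frac{1}{3}\right) 331526 = - \frac{331526}{3} \approx -1.1051 \cdot 10^{5}$)
$d = 6 \sqrt{10}$ ($d = \sqrt{360} = 6 \sqrt{10} \approx 18.974$)
$p{\left(r,J \right)} = 4 J + 4 r + 24 \sqrt{10}$ ($p{\left(r,J \right)} = 4 \left(\left(r + J\right) + 6 \sqrt{10}\right) = 4 \left(\left(J + r\right) + 6 \sqrt{10}\right) = 4 \left(J + r + 6 \sqrt{10}\right) = 4 J + 4 r + 24 \sqrt{10}$)
$I + p{\left(245,a{\left(-16,-18 \right)} \right)} = - \frac{331526}{3} + \left(4 \left(-16\right) + 4 \cdot 245 + 24 \sqrt{10}\right) = - \frac{331526}{3} + \left(-64 + 980 + 24 \sqrt{10}\right) = - \frac{331526}{3} + \left(916 + 24 \sqrt{10}\right) = - \frac{328778}{3} + 24 \sqrt{10}$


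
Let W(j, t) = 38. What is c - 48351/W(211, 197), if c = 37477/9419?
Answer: -453993943/357922 ≈ -1268.4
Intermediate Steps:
c = 37477/9419 (c = 37477*(1/9419) = 37477/9419 ≈ 3.9789)
c - 48351/W(211, 197) = 37477/9419 - 48351/38 = -453993943/357922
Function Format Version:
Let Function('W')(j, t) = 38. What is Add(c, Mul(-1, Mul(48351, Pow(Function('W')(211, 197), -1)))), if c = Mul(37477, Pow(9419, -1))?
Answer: Rational(-453993943, 357922) ≈ -1268.4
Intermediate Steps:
c = Rational(37477, 9419) (c = Mul(37477, Rational(1, 9419)) = Rational(37477, 9419) ≈ 3.9789)
Add(c, Mul(-1, Mul(48351, Pow(Function('W')(211, 197), -1)))) = Add(Rational(37477, 9419), Mul(-1, Mul(48351, Pow(38, -1)))) = Add(Rational(37477, 9419), Mul(-1, Mul(48351, Rational(1, 38)))) = Add(Rational(37477, 9419), Mul(-1, Rational(48351, 38))) = Add(Rational(37477, 9419), Rational(-48351, 38)) = Rational(-453993943, 357922)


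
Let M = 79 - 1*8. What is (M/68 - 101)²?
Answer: 46199209/4624 ≈ 9991.2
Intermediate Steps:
M = 71 (M = 79 - 8 = 71)
(M/68 - 101)² = (71/68 - 101)² = (-6797/68)² = 46199209/4624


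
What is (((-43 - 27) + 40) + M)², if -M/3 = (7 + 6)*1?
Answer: 4761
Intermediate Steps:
M = -39 (M = -3*(7 + 6) = -39 ≈ -39.000)
(((-43 - 27) + 40) + M)² = (((-43 - 27) + 40) - 39)² = ((-70 + 40) - 39)² = (-30 - 39)² = (-69)² = 4761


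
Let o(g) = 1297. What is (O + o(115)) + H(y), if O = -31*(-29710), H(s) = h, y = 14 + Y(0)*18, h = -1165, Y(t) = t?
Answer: 921142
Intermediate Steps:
y = 14 (y = 14 + 0*18 = 14 + 0 = 14)
H(s) = -1165
O = 921010
(O + o(115)) + H(y) = (921010 + 1297) - 1165 = 922307 - 1165 = 921142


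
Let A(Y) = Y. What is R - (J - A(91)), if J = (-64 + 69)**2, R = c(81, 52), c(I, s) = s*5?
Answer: 326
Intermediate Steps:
c(I, s) = 5*s
R = 260 (R = 5*52 = 260)
J = 25 (J = 5**2 = 25)
R - (J - A(91)) = 260 - (25 - 1*91) = 260 - (25 - 91) = 260 - 1*(-66) = 260 + 66 = 326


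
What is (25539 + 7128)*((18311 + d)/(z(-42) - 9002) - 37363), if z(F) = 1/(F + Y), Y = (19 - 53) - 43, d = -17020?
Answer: -1307491983561462/1071239 ≈ -1.2205e+9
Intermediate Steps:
Y = -77 (Y = -34 - 43 = -77)
z(F) = 1/(-77 + F) (z(F) = 1/(F - 77) = 1/(-77 + F))
(25539 + 7128)*((18311 + d)/(z(-42) - 9002) - 37363) = (25539 + 7128)*((18311 - 17020)/(1/(-77 - 42) - 9002) - 37363) = 32667*(1291/(1/(-119) - 9002) - 37363) = 32667*(1291/(-1/119 - 9002) - 37363) = 32667*(1291/(-1071239/119) - 37363) = 32667*(1291*(-119/1071239) - 37363) = 32667*(-153629/1071239 - 37363) = 32667*(-40024856386/1071239) = -1307491983561462/1071239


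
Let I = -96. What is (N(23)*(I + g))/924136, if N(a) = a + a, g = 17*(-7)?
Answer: -4945/462068 ≈ -0.010702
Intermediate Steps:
g = -119
N(a) = 2*a
(N(23)*(I + g))/924136 = ((2*23)*(-96 - 119))/924136 = (46*(-215))*(1/924136) = -9890*1/924136 = -4945/462068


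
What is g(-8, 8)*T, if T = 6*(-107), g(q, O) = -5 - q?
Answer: -1926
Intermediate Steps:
T = -642
g(-8, 8)*T = (-5 - 1*(-8))*(-642) = (-5 + 8)*(-642) = 3*(-642) = -1926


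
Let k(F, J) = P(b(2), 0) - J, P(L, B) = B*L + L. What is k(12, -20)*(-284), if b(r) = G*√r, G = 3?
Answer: -5680 - 852*√2 ≈ -6884.9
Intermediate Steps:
b(r) = 3*√r
P(L, B) = L + B*L
k(F, J) = -J + 3*√2 (k(F, J) = (3*√2)*(1 + 0) - J = (3*√2)*1 - J = 3*√2 - J = -J + 3*√2)
k(12, -20)*(-284) = (-1*(-20) + 3*√2)*(-284) = (20 + 3*√2)*(-284) = -5680 - 852*√2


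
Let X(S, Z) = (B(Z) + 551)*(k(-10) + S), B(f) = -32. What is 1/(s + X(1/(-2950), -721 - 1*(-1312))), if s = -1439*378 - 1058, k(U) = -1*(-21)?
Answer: -2950/1575598469 ≈ -1.8723e-6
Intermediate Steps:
k(U) = 21
s = -545000 (s = -543942 - 1058 = -545000)
X(S, Z) = 10899 + 519*S (X(S, Z) = (-32 + 551)*(21 + S) = 519*(21 + S) = 10899 + 519*S)
1/(s + X(1/(-2950), -721 - 1*(-1312))) = 1/(-545000 + (10899 + 519/(-2950))) = 1/(-545000 + (10899 + 519*(-1/2950))) = 1/(-545000 + (10899 - 519/2950)) = 1/(-545000 + 32151531/2950) = 1/(-1575598469/2950) = -2950/1575598469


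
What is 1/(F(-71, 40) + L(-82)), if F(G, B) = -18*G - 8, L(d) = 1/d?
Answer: 82/104139 ≈ 0.00078741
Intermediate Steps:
F(G, B) = -8 - 18*G
1/(F(-71, 40) + L(-82)) = 1/((-8 - 18*(-71)) + 1/(-82)) = 1/((-8 + 1278) - 1/82) = 1/(1270 - 1/82) = 1/(104139/82) = 82/104139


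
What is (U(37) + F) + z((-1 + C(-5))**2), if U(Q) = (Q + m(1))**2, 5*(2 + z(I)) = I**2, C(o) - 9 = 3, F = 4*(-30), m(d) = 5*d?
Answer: 22851/5 ≈ 4570.2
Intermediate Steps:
F = -120
C(o) = 12 (C(o) = 9 + 3 = 12)
z(I) = -2 + I**2/5
U(Q) = (5 + Q)**2 (U(Q) = (Q + 5*1)**2 = (Q + 5)**2 = (5 + Q)**2)
(U(37) + F) + z((-1 + C(-5))**2) = ((5 + 37)**2 - 120) + (-2 + ((-1 + 12)**2)**2/5) = (42**2 - 120) + (-2 + (11**2)**2/5) = (1764 - 120) + (-2 + (1/5)*121**2) = 1644 + (-2 + (1/5)*14641) = 1644 + (-2 + 14641/5) = 1644 + 14631/5 = 22851/5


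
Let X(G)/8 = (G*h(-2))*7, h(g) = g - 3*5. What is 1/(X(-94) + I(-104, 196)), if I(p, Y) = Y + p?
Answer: 1/89580 ≈ 1.1163e-5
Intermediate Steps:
h(g) = -15 + g (h(g) = g - 15 = -15 + g)
X(G) = -952*G (X(G) = 8*((G*(-15 - 2))*7) = 8*((G*(-17))*7) = 8*(-17*G*7) = 8*(-119*G) = -952*G)
1/(X(-94) + I(-104, 196)) = 1/(-952*(-94) + (196 - 104)) = 1/(89488 + 92) = 1/89580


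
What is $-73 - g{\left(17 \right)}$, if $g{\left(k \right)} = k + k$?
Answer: $-107$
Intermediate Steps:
$g{\left(k \right)} = 2 k$
$-73 - g{\left(17 \right)} = -73 - 2 \cdot 17 = -73 - 34 = -107$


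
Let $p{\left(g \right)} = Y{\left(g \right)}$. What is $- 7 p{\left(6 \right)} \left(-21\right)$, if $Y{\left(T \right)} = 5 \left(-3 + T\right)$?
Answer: $2205$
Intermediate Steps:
$Y{\left(T \right)} = -15 + 5 T$
$p{\left(g \right)} = -15 + 5 g$
$- 7 p{\left(6 \right)} \left(-21\right) = - 7 \left(-15 + 5 \cdot 6\right) \left(-21\right) = - 7 \left(-15 + 30\right) \left(-21\right) = \left(-7\right) 15 \left(-21\right) = \left(-105\right) \left(-21\right) = 2205$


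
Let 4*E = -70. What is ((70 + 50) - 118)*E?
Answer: -35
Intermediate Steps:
E = -35/2 (E = (1/4)*(-70) = -35/2 ≈ -17.500)
((70 + 50) - 118)*E = ((70 + 50) - 118)*(-35/2) = (120 - 118)*(-35/2) = 2*(-35/2) = -35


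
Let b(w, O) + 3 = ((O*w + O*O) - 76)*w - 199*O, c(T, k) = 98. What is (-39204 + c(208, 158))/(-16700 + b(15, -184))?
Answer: -39106/485213 ≈ -0.080595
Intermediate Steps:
b(w, O) = -3 - 199*O + w*(-76 + O² + O*w) (b(w, O) = -3 + (((O*w + O*O) - 76)*w - 199*O) = -3 + (((O*w + O²) - 76)*w - 199*O) = -3 + (((O² + O*w) - 76)*w - 199*O) = -3 + ((-76 + O² + O*w)*w - 199*O) = -3 + (w*(-76 + O² + O*w) - 199*O) = -3 + (-199*O + w*(-76 + O² + O*w)) = -3 - 199*O + w*(-76 + O² + O*w))
(-39204 + c(208, 158))/(-16700 + b(15, -184)) = (-39204 + 98)/(-16700 + (-3 - 199*(-184) - 76*15 - 184*15² + 15*(-184)²)) = -39106/(-16700 + (-3 + 36616 - 1140 - 184*225 + 15*33856)) = -39106/(-16700 + (-3 + 36616 - 1140 - 41400 + 507840)) = -39106/(-16700 + 501913) = -39106/485213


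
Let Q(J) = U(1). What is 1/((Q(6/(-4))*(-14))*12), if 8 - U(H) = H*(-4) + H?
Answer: -1/1848 ≈ -0.00054113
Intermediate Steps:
U(H) = 8 + 3*H (U(H) = 8 - (H*(-4) + H) = 8 - (-4*H + H) = 8 - (-3)*H = 8 + 3*H)
Q(J) = 11 (Q(J) = 8 + 3*1 = 8 + 3 = 11)
1/((Q(6/(-4))*(-14))*12) = 1/((11*(-14))*12) = 1/(-154*12) = 1/(-1848) = -1/1848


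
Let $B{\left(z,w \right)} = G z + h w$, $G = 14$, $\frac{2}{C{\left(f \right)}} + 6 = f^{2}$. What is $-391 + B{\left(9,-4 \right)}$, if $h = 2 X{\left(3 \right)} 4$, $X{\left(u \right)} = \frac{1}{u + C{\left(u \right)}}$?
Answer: $- \frac{3011}{11} \approx -273.73$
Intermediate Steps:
$C{\left(f \right)} = \frac{2}{-6 + f^{2}}$
$X{\left(u \right)} = \frac{1}{u + \frac{2}{-6 + u^{2}}}$
$h = \frac{24}{11}$ ($h = 2 \frac{-6 + 3^{2}}{2 + 3 \left(-6 + 3^{2}\right)} 4 = 2 \frac{-6 + 9}{2 + 3 \left(-6 + 9\right)} 4 = 2 \frac{1}{2 + 3 \cdot 3} \cdot 3 \cdot 4 = 2 \frac{1}{2 + 9} \cdot 3 \cdot 4 = 2 \cdot \frac{1}{11} \cdot 3 \cdot 4 = 2 \cdot \frac{3}{11} \cdot 4 = \frac{6}{11} \cdot 4 = \frac{24}{11} \approx 2.1818$)
$B{\left(z,w \right)} = 14 z + \frac{24 w}{11}$
$-391 + B{\left(9,-4 \right)} = -391 + \left(14 \cdot 9 + \frac{24}{11} \left(-4\right)\right) = -391 + \left(126 - \frac{96}{11}\right) = -391 + \frac{1290}{11} = - \frac{3011}{11}$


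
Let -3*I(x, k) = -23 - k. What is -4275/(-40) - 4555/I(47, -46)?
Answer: 128985/184 ≈ 701.01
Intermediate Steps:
I(x, k) = 23/3 + k/3 (I(x, k) = -(-23 - k)/3 = 23/3 + k/3)
-4275/(-40) - 4555/I(47, -46) = -4275/(-40) - 4555/(23/3 + (⅓)*(-46)) = -4275*(-1/40) - 4555/(23/3 - 46/3) = 855/8 - 4555/(-23/3) = 855/8 - 4555*(-3/23) = 855/8 + 13665/23 = 128985/184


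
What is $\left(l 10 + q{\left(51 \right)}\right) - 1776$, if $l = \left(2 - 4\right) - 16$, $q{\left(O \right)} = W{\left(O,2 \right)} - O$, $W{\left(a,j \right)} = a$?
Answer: $-1956$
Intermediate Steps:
$q{\left(O \right)} = 0$ ($q{\left(O \right)} = O - O = 0$)
$l = -18$ ($l = \left(2 - 4\right) - 16 = -2 - 16 = -18$)
$\left(l 10 + q{\left(51 \right)}\right) - 1776 = \left(\left(-18\right) 10 + 0\right) - 1776 = \left(-180 + 0\right) - 1776 = -180 - 1776 = -1956$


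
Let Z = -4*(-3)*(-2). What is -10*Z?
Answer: 240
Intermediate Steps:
Z = -24 (Z = 12*(-2) = -24)
-10*Z = -10*(-24) = 240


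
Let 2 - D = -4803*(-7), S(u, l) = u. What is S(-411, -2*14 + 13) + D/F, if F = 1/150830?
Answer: -5070754181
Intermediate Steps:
F = 1/150830 ≈ 6.6300e-6
D = -33619 (D = 2 - (-4803)*(-7) = 2 - 1*33621 = 2 - 33621 = -33619)
S(-411, -2*14 + 13) + D/F = -411 - 33619/1/150830 = -411 - 33619*150830 = -411 - 5070753770 = -5070754181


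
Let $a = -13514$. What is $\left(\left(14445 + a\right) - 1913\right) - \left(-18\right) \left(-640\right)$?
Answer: $-12502$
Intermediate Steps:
$\left(\left(14445 + a\right) - 1913\right) - \left(-18\right) \left(-640\right) = \left(\left(14445 - 13514\right) - 1913\right) - \left(-18\right) \left(-640\right) = \left(931 - 1913\right) - 11520 = -982 - 11520 = -12502$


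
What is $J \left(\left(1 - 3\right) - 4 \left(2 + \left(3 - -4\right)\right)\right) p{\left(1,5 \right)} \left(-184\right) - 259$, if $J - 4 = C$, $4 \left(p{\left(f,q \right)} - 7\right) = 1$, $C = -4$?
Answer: $-259$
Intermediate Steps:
$p{\left(f,q \right)} = \frac{29}{4}$ ($p{\left(f,q \right)} = 7 + \frac{1}{4} \cdot 1 = 7 + \frac{1}{4} = \frac{29}{4}$)
$J = 0$ ($J = 4 - 4 = 0$)
$J \left(\left(1 - 3\right) - 4 \left(2 + \left(3 - -4\right)\right)\right) p{\left(1,5 \right)} \left(-184\right) - 259 = 0 \left(\left(1 - 3\right) - 4 \left(2 + \left(3 - -4\right)\right)\right) \frac{29}{4} \left(-184\right) - 259 = 0 \left(-2 - 4 \left(2 + \left(3 + 4\right)\right)\right) \frac{29}{4} \left(-184\right) - 259 = 0 \left(-2 - 4 \left(2 + 7\right)\right) \frac{29}{4} \left(-184\right) - 259 = 0 \left(-2 - 36\right) \frac{29}{4} \left(-184\right) - 259 = 0 \left(-38\right) \frac{29}{4} \left(-184\right) - 259 = 0 \cdot \frac{29}{4} \left(-184\right) - 259 = 0 \left(-184\right) - 259 = 0 - 259 = -259$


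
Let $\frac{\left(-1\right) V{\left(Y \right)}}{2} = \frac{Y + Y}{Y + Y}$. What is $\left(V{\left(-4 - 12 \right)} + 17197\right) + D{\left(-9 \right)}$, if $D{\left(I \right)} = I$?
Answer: $17186$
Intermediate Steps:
$V{\left(Y \right)} = -2$ ($V{\left(Y \right)} = - 2 \frac{Y + Y}{Y + Y} = - 2 \frac{2 Y}{2 Y} = - 2 \cdot 2 Y \frac{1}{2 Y} = \left(-2\right) 1 = -2$)
$\left(V{\left(-4 - 12 \right)} + 17197\right) + D{\left(-9 \right)} = \left(-2 + 17197\right) - 9 = 17195 - 9 = 17186$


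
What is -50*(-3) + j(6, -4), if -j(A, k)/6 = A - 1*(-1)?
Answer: 108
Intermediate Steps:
j(A, k) = -6 - 6*A (j(A, k) = -6*(A - 1*(-1)) = -6*(A + 1) = -6*(1 + A) = -6 - 6*A)
-50*(-3) + j(6, -4) = -50*(-3) + (-6 - 6*6) = 150 + (-6 - 36) = 150 - 42 = 108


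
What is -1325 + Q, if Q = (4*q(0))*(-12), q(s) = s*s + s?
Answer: -1325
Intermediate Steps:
q(s) = s + s² (q(s) = s² + s = s + s²)
Q = 0 (Q = (4*(0*(1 + 0)))*(-12) = (4*(0*1))*(-12) = (4*0)*(-12) = 0*(-12) = 0)
-1325 + Q = -1325 + 0 = -1325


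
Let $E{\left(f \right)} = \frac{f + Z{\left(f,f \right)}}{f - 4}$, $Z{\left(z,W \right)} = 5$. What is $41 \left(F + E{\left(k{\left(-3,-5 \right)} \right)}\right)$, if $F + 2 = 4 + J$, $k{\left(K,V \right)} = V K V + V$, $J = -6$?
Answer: $- \frac{3567}{28} \approx -127.39$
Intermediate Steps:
$k{\left(K,V \right)} = V + K V^{2}$ ($k{\left(K,V \right)} = K V V + V = K V^{2} + V = V + K V^{2}$)
$F = -4$ ($F = -2 + \left(4 - 6\right) = -2 - 2 = -4$)
$E{\left(f \right)} = \frac{5 + f}{-4 + f}$ ($E{\left(f \right)} = \frac{f + 5}{f - 4} = \frac{5 + f}{-4 + f}$)
$41 \left(F + E{\left(k{\left(-3,-5 \right)} \right)}\right) = 41 \left(-4 + \frac{5 - 5 \left(1 - -15\right)}{-4 - 5 \left(1 - -15\right)}\right) = 41 \left(-4 + \frac{5 - 5 \left(1 + 15\right)}{-4 - 5 \left(1 + 15\right)}\right) = 41 \left(-4 + \frac{5 - 80}{-4 - 80}\right) = 41 \left(-4 + \frac{1}{-84} \left(-75\right)\right) = 41 \left(-4 - - \frac{25}{28}\right) = 41 \left(-4 + \frac{25}{28}\right) = 41 \left(- \frac{87}{28}\right) = - \frac{3567}{28}$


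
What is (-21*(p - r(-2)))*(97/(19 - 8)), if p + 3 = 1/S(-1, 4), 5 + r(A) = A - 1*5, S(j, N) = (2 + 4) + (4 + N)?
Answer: -36957/22 ≈ -1679.9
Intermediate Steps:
S(j, N) = 10 + N (S(j, N) = 6 + (4 + N) = 10 + N)
r(A) = -10 + A (r(A) = -5 + (A - 1*5) = -5 + (A - 5) = -5 + (-5 + A) = -10 + A)
p = -41/14 (p = -3 + 1/(10 + 4) = -3 + 1/14 = -41/14 ≈ -2.9286)
(-21*(p - r(-2)))*(97/(19 - 8)) = (-21*(-41/14 - (-10 - 2)))*(97/(19 - 8)) = (-21*(-41/14 - 1*(-12)))*(97/11) = (-21*(-41/14 + 12))*(97*(1/11)) = -21*127/14*(97/11) = -381/2*97/11 = -36957/22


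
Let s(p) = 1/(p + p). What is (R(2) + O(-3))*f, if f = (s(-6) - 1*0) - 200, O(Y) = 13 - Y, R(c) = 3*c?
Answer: -26411/6 ≈ -4401.8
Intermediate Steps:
s(p) = 1/(2*p)
f = -2401/12 (f = ((½)/(-6) - 1*0) - 200 = ((½)*(-⅙) + 0) - 200 = (-1/12 + 0) - 200 = -1/12 - 200 = -2401/12 ≈ -200.08)
(R(2) + O(-3))*f = (3*2 + (13 - 1*(-3)))*(-2401/12) = (6 + (13 + 3))*(-2401/12) = (6 + 16)*(-2401/12) = 22*(-2401/12) = -26411/6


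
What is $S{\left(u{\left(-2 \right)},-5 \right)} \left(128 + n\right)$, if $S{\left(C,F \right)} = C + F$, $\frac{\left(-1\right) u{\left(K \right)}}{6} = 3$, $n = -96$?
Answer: $-736$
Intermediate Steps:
$u{\left(K \right)} = -18$ ($u{\left(K \right)} = \left(-6\right) 3 = -18$)
$S{\left(u{\left(-2 \right)},-5 \right)} \left(128 + n\right) = \left(-18 - 5\right) \left(128 - 96\right) = \left(-23\right) 32 = -736$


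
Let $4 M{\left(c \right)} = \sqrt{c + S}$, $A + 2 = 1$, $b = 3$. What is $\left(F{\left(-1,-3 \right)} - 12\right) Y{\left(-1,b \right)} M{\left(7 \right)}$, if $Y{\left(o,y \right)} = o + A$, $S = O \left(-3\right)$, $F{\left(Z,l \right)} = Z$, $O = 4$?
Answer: $\frac{13 i \sqrt{5}}{2} \approx 14.534 i$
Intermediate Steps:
$A = -1$ ($A = -2 + 1 = -1$)
$S = -12$ ($S = 4 \left(-3\right) = -12$)
$Y{\left(o,y \right)} = -1 + o$ ($Y{\left(o,y \right)} = o - 1 = -1 + o$)
$M{\left(c \right)} = \frac{\sqrt{-12 + c}}{4}$ ($M{\left(c \right)} = \frac{\sqrt{c - 12}}{4} = \frac{\sqrt{-12 + c}}{4}$)
$\left(F{\left(-1,-3 \right)} - 12\right) Y{\left(-1,b \right)} M{\left(7 \right)} = \left(-1 - 12\right) \left(-1 - 1\right) \frac{\sqrt{-12 + 7}}{4} = \left(-13\right) \left(-2\right) \frac{\sqrt{-5}}{4} = 26 \frac{i \sqrt{5}}{4} = \frac{13 i \sqrt{5}}{2}$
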